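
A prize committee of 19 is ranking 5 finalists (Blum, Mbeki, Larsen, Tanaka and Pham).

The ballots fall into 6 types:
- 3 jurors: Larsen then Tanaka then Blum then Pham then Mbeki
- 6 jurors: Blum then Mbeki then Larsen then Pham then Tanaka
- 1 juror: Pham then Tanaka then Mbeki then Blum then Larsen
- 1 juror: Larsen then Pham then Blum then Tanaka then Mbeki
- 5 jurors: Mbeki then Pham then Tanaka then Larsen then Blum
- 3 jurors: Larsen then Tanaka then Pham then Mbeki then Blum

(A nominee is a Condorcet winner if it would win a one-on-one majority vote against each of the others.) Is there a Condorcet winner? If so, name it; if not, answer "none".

Head-to-head results (19 jurors):
Blum vs Mbeki: Blum wins 10–9.
Blum vs Larsen: Larsen, 12–7.
Blum–Tanaka: Tanaka 12–7.
Blum vs Pham: Pham wins 10–9.
Mbeki vs Larsen: Mbeki wins 12–7.
Mbeki–Tanaka: Mbeki 11–8.
Mbeki–Pham: Mbeki 11–8.
Larsen–Tanaka: Larsen 13–6.
Larsen vs Pham: Larsen wins 13–6.
Tanaka vs Pham: Pham wins 13–6.
No nominee is unbeaten: Blum loses to Larsen; Mbeki loses to Blum; Larsen loses to Mbeki; Tanaka loses to Mbeki; Pham loses to Mbeki. In particular Blum → Mbeki → Larsen → Blum is a majority cycle — no Condorcet winner exists.

none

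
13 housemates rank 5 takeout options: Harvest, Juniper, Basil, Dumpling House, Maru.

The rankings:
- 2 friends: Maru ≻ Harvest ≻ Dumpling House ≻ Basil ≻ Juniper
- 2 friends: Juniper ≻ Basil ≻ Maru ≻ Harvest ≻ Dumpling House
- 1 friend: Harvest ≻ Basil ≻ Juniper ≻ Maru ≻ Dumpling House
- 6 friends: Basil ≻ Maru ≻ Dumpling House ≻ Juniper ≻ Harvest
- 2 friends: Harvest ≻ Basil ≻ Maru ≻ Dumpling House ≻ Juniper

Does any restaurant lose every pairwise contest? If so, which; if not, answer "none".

Pairwise majorities:
Harvest–Juniper: Juniper 8–5.
Harvest vs Basil: 2+1+2 = 5 for Harvest, 8 for Basil — Basil by 8–5.
Harvest vs Dumpling House: 7 to 6, Harvest.
Harvest vs Maru: Maru wins 10–3.
Juniper vs Basil: 2 for Juniper, 11 for Basil — Basil by 11–2.
Juniper vs Dumpling House: Juniper preferred on 2+1 = 3 ballots; Dumpling House wins 10–3.
Juniper vs Maru: Juniper is ranked higher on 2+1 = 3 ballots, Maru on 10. Maru wins 10–3.
Basil vs Dumpling House: Basil, 11–2.
Basil–Maru: Basil 11–2.
Dumpling House vs Maru: Dumpling House preferred on 0 ballots; Maru wins 13–0.
Every restaurant wins at least one matchup (Harvest beats Dumpling House; Juniper beats Harvest; Basil beats Harvest; Dumpling House beats Juniper; Maru beats Harvest), so there is no Condorcet loser.

none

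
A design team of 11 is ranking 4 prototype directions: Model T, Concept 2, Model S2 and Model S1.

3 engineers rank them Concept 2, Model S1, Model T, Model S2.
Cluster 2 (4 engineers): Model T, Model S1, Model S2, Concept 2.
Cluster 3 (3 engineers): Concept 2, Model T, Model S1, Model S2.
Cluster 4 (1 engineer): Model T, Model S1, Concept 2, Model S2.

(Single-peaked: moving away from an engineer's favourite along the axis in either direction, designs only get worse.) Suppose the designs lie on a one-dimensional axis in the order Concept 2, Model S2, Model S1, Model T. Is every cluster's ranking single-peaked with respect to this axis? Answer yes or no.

Axis positions: Concept 2=1, Model S2=2, Model S1=3, Model T=4.
Cluster 1: ranking walks positions 1-3-4-2; Model S1 is ranked above Model S2 even though Model S2 lies between Model S1 and the peak Concept 2 on the axis — preferences dip and rise again. Not single-peaked.
Cluster 2 (peak Model T at position 4): ranking walks positions 4-3-2-1, expanding outward from the peak — single-peaked.
Cluster 3: ranking walks positions 1-4-3-2; Model T is ranked above Model S2 even though Model S2 lies between Model T and the peak Concept 2 on the axis — preferences dip and rise again. Not single-peaked.
Cluster 4: ranking walks positions 4-3-1-2; Concept 2 is ranked above Model S2 even though Model S2 lies between Concept 2 and the peak Model T on the axis — preferences dip and rise again. Not single-peaked.
Cluster 1 violates single-peakedness, so the profile is not single-peaked on this axis.

no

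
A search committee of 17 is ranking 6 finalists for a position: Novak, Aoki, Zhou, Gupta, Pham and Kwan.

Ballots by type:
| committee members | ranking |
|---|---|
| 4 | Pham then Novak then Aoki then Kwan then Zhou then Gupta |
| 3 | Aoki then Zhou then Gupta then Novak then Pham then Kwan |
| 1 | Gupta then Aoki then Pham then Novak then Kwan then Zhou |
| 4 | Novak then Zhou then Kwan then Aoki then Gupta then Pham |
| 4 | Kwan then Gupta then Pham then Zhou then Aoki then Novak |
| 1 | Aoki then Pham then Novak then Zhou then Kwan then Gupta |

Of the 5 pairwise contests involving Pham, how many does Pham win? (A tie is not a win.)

3

Pham against each rival (17 committee members):
Pham–Novak: Pham 10–7.
Pham vs Aoki: 8 to 9, Aoki.
Pham vs Zhou: Pham preferred on 4+1+4+1 = 10 ballots; Pham wins 10–7.
Pham vs Gupta: Gupta, 12–5.
Pham vs Kwan: Pham wins 9–8.
Pham beats Novak, Zhou, Kwan; loses to Aoki, Gupta — 3 pairwise wins.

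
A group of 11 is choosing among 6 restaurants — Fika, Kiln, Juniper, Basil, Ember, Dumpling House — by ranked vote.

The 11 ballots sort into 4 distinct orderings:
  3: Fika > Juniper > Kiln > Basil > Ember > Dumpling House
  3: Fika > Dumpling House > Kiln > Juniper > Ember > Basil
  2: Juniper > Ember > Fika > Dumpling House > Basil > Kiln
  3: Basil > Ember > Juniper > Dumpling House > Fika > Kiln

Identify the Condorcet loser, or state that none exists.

none

Head-to-head results (11 friends):
Fika vs Kiln: 3+3+2+3 = 11 for Fika, 0 for Kiln — Fika by 11–0.
Fika vs Juniper: 6 to 5, Fika.
Fika vs Basil: Fika, 8–3.
Fika vs Ember: Fika, 6–5.
Fika vs Dumpling House: Fika is ranked higher on 3+3+2 = 8 ballots, Dumpling House on 3. Fika wins 8–3.
Kiln vs Juniper: Kiln preferred on 3 ballots; Juniper wins 8–3.
Kiln vs Basil: Kiln, 6–5.
Kiln vs Ember: Kiln wins 6–5.
Kiln vs Dumpling House: Dumpling House, 8–3.
Juniper vs Basil: Juniper wins 8–3.
Juniper vs Ember: 8 to 3, Juniper.
Juniper vs Dumpling House: 8 to 3, Juniper.
Basil vs Ember: Basil preferred on 3+3 = 6 ballots; Basil wins 6–5.
Basil vs Dumpling House: 6 to 5, Basil.
Ember vs Dumpling House: Ember, 8–3.
Every restaurant wins at least one matchup (Fika beats Kiln; Kiln beats Basil; Juniper beats Kiln; Basil beats Ember; Ember beats Dumpling House; Dumpling House beats Kiln), so there is no Condorcet loser.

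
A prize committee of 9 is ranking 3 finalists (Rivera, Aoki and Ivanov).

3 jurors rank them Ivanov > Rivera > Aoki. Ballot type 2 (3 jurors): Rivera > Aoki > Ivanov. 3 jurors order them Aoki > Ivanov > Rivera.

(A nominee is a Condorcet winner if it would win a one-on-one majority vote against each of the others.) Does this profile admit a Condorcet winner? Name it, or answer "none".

none

Check each pair by majority over 9 ballots:
Rivera vs Aoki: 6 to 3, Rivera.
Rivera vs Ivanov: 3 for Rivera, 6 for Ivanov — Ivanov by 6–3.
Aoki vs Ivanov: 6 to 3, Aoki.
No nominee is unbeaten: Rivera loses to Ivanov; Aoki loses to Rivera; Ivanov loses to Aoki. In particular Rivera > Aoki > Ivanov > Rivera is a majority cycle — no Condorcet winner exists.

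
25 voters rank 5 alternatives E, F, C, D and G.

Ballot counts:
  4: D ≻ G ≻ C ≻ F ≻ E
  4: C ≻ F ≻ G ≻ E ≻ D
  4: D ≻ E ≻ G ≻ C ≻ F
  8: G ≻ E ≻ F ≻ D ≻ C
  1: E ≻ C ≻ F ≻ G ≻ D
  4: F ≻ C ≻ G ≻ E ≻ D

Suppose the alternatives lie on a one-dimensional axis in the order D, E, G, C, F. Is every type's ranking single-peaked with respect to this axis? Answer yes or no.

Axis positions: D=1, E=2, G=3, C=4, F=5.
Type 1: ranking walks positions 1-3-4-5-2; G is ranked above E even though E lies between G and the peak D on the axis — preferences dip and rise again. Not single-peaked.
Type 2 (peak C at position 4): ranking walks positions 4-5-3-2-1, expanding outward from the peak — single-peaked.
Type 3 (peak D at position 1): ranking walks positions 1-2-3-4-5, expanding outward from the peak — single-peaked.
Type 4: ranking walks positions 3-2-5-1-4; F is ranked above C even though C lies between F and the peak G on the axis — preferences dip and rise again. Not single-peaked.
Type 5: ranking walks positions 2-4-5-3-1; C is ranked above G even though G lies between C and the peak E on the axis — preferences dip and rise again. Not single-peaked.
Type 6 (peak F at position 5): ranking walks positions 5-4-3-2-1, expanding outward from the peak — single-peaked.
Type 1 violates single-peakedness, so the profile is not single-peaked on this axis.

no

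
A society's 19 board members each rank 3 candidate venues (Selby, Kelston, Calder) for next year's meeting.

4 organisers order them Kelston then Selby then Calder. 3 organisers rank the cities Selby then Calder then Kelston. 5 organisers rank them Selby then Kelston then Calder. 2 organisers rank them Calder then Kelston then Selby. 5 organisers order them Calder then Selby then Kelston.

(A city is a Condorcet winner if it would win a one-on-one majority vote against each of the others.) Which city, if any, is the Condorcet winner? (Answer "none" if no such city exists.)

Check each pair by majority over 19 ballots:
Selby vs Kelston: Selby preferred on 3+5+5 = 13 ballots; Selby wins 13–6.
Selby vs Calder: 4+3+5 = 12 for Selby, 7 for Calder — Selby by 12–7.
Kelston vs Calder: 9 to 10, Calder.
Only Selby has no losses; Selby is the Condorcet winner.

Selby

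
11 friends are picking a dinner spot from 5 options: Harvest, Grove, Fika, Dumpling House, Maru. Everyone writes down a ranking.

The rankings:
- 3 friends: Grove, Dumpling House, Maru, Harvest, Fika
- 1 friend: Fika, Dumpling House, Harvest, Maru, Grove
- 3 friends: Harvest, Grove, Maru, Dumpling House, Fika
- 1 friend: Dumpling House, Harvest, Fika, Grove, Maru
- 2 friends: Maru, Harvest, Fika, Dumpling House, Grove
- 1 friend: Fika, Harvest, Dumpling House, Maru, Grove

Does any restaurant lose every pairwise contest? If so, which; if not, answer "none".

Head-to-head results (11 friends):
Harvest vs Grove: 1+3+1+2+1 = 8 for Harvest, 3 for Grove — Harvest by 8–3.
Harvest vs Fika: Harvest wins 9–2.
Harvest vs Dumpling House: Harvest preferred on 3+2+1 = 6 ballots; Harvest wins 6–5.
Harvest vs Maru: 1+3+1+1 = 6 for Harvest, 5 for Maru — Harvest by 6–5.
Grove vs Fika: Grove preferred on 3+3 = 6 ballots; Grove wins 6–5.
Grove vs Dumpling House: Grove, 6–5.
Grove–Maru: Grove 7–4.
Fika vs Dumpling House: Fika preferred on 1+2+1 = 4 ballots; Dumpling House wins 7–4.
Fika vs Maru: Fika preferred on 1+1+1 = 3 ballots; Maru wins 8–3.
Dumpling House vs Maru: 6 to 5, Dumpling House.
Fika is beaten in every head-to-head and is the Condorcet loser.

Fika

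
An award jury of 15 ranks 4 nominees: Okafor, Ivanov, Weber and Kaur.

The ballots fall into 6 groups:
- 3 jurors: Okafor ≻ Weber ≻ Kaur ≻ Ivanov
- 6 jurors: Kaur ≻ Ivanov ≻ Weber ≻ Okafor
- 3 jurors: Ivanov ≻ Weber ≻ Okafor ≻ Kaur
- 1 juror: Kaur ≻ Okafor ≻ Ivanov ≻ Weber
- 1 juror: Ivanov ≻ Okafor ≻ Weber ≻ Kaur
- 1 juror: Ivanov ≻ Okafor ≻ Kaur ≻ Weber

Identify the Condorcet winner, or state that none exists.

none

Check each pair by majority over 15 ballots:
Okafor–Ivanov: Ivanov 11–4.
Okafor vs Weber: 3+1+1+1 = 6 for Okafor, 9 for Weber — Weber by 9–6.
Okafor vs Kaur: 3+3+1+1 = 8 for Okafor, 7 for Kaur — Okafor by 8–7.
Ivanov vs Weber: Ivanov preferred on 6+3+1+1+1 = 12 ballots; Ivanov wins 12–3.
Ivanov vs Kaur: 3+1+1 = 5 for Ivanov, 10 for Kaur — Kaur by 10–5.
Weber vs Kaur: Kaur wins 8–7.
No nominee is unbeaten: Okafor loses to Ivanov; Ivanov loses to Kaur; Weber loses to Ivanov; Kaur loses to Okafor. In particular Okafor beats Kaur beats Ivanov beats Okafor is a majority cycle — no Condorcet winner exists.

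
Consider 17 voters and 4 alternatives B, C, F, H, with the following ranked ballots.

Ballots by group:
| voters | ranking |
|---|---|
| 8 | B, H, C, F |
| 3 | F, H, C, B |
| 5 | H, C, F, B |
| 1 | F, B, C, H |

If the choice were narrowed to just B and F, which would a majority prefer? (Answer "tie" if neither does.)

F

Ballots ranking B above F: 8.
Ballots ranking F above B: 17 − 8 = 9.
F wins the head-to-head 9–8.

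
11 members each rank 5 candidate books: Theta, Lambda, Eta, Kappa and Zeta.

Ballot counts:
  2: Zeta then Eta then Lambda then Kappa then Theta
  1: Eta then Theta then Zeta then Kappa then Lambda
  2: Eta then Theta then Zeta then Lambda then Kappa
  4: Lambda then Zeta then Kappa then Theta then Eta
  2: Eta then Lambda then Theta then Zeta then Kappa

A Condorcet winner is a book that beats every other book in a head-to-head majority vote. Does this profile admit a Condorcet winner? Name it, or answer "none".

none

Head-to-head results (11 members):
Theta–Lambda: Lambda 8–3.
Theta vs Eta: Eta, 7–4.
Theta vs Kappa: Kappa, 6–5.
Theta–Zeta: Zeta 6–5.
Lambda vs Eta: Lambda is ranked higher on 4 ballots, Eta on 7. Eta wins 7–4.
Lambda vs Kappa: Lambda, 10–1.
Lambda–Zeta: Lambda 6–5.
Eta vs Kappa: 2+1+2+2 = 7 for Eta, 4 for Kappa — Eta by 7–4.
Eta vs Zeta: Zeta wins 6–5.
Kappa vs Zeta: Zeta, 11–0.
No book is unbeaten: Theta loses to Lambda; Lambda loses to Eta; Eta loses to Zeta; Kappa loses to Lambda; Zeta loses to Lambda. In particular Lambda beats Zeta beats Eta beats Lambda is a majority cycle — no Condorcet winner exists.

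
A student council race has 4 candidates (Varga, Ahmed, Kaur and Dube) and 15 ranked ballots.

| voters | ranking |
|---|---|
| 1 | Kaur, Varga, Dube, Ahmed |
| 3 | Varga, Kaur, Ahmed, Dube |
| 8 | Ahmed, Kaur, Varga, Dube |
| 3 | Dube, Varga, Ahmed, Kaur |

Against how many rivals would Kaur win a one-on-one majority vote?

2

Kaur against each rival (15 voters):
Kaur vs Varga: 1+8 = 9 for Kaur, 6 for Varga — Kaur by 9–6.
Kaur vs Ahmed: Ahmed, 11–4.
Kaur–Dube: Kaur 12–3.
Kaur beats Varga, Dube; loses to Ahmed — 2 pairwise wins.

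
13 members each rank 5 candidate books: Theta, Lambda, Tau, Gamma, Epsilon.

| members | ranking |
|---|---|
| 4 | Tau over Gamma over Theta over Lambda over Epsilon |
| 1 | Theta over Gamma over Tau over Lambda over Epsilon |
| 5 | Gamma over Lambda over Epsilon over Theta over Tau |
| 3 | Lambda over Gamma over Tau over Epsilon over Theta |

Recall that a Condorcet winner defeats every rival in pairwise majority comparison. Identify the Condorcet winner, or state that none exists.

Gamma

Head-to-head results (13 members):
Theta vs Lambda: Theta is ranked higher on 4+1 = 5 ballots, Lambda on 8. Lambda wins 8–5.
Theta vs Tau: 1+5 = 6 for Theta, 7 for Tau — Tau by 7–6.
Theta vs Gamma: 1 to 12, Gamma.
Theta vs Epsilon: 5 to 8, Epsilon.
Lambda vs Tau: 5+3 = 8 for Lambda, 5 for Tau — Lambda by 8–5.
Lambda vs Gamma: Lambda preferred on 3 ballots; Gamma wins 10–3.
Lambda vs Epsilon: Lambda is ranked higher on 4+1+5+3 = 13 ballots, Epsilon on 0. Lambda wins 13–0.
Tau vs Gamma: 4 to 9, Gamma.
Tau vs Epsilon: Tau is ranked higher on 4+1+3 = 8 ballots, Epsilon on 5. Tau wins 8–5.
Gamma vs Epsilon: 13 to 0, Gamma.
Only Gamma has no losses; Gamma is the Condorcet winner.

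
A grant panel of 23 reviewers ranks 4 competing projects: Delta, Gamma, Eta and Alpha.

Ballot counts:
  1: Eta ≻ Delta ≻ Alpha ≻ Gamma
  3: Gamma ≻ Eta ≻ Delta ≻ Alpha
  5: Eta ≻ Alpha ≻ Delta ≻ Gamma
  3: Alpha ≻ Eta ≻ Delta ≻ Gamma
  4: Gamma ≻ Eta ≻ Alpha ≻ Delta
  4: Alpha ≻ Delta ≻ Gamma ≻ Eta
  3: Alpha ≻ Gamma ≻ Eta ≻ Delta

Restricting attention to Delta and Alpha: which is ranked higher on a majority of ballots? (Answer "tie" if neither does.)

Ballots ranking Delta above Alpha: 1 + 3 = 4.
Ballots ranking Alpha above Delta: 23 − 4 = 19.
Alpha wins the head-to-head 19–4.

Alpha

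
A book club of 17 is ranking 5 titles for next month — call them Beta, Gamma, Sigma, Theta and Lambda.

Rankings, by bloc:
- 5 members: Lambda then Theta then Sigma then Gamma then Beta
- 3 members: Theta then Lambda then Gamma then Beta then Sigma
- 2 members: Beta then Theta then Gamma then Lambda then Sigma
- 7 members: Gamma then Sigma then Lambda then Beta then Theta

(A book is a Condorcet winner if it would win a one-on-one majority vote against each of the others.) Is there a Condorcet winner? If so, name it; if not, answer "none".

Head-to-head results (17 members):
Beta vs Gamma: Gamma, 15–2.
Beta vs Sigma: Sigma wins 12–5.
Beta–Theta: Beta 9–8.
Beta–Lambda: Lambda 15–2.
Gamma vs Sigma: 3+2+7 = 12 for Gamma, 5 for Sigma — Gamma by 12–5.
Gamma–Theta: Theta 10–7.
Gamma vs Lambda: Gamma, 9–8.
Sigma vs Theta: Sigma preferred on 7 ballots; Theta wins 10–7.
Sigma–Lambda: Lambda 10–7.
Theta–Lambda: Lambda 12–5.
Each book drops at least one matchup (Beta loses to Gamma; Gamma loses to Theta; Sigma loses to Gamma; Theta loses to Beta; Lambda loses to Gamma); the cycle Beta > Theta > Gamma > Beta rules out a Condorcet winner.

none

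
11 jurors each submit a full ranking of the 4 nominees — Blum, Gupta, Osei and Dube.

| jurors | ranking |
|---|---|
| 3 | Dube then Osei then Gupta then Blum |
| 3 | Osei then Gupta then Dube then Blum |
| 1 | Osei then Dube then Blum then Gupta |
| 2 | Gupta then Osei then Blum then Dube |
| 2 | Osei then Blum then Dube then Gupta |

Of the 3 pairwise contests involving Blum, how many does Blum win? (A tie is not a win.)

0

Blum against each rival (11 jurors):
Blum vs Gupta: Gupta, 8–3.
Blum vs Osei: Osei wins 11–0.
Blum vs Dube: Dube, 7–4.
Blum beats no one; loses to Gupta, Osei, Dube — 0 pairwise wins.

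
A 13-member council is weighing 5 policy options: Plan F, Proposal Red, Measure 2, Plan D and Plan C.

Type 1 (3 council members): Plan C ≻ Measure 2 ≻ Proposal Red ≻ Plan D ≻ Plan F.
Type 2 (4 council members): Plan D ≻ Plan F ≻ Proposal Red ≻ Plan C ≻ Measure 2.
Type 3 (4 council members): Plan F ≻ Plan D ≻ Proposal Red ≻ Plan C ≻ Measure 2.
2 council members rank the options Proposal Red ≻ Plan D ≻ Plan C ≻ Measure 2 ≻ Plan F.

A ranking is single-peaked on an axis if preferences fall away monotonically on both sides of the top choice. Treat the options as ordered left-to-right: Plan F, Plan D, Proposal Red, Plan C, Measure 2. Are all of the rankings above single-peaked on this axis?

Axis positions: Plan F=1, Plan D=2, Proposal Red=3, Plan C=4, Measure 2=5.
Type 1 (peak Plan C at position 4): ranking walks positions 4-5-3-2-1, expanding outward from the peak — single-peaked.
Type 2 (peak Plan D at position 2): ranking walks positions 2-1-3-4-5, expanding outward from the peak — single-peaked.
Type 3 (peak Plan F at position 1): ranking walks positions 1-2-3-4-5, expanding outward from the peak — single-peaked.
Type 4 (peak Proposal Red at position 3): ranking walks positions 3-2-4-5-1, expanding outward from the peak — single-peaked.
Every ranking is single-peaked on this axis.

yes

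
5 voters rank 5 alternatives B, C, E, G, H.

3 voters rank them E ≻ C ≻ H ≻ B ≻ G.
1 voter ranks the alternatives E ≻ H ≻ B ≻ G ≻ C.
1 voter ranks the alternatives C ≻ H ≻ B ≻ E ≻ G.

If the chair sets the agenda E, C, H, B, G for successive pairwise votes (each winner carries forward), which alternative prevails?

E

Round 1: E vs C — 4–1, E advances.
Round 2: E vs H — 4–1, E advances.
Round 3: E vs B — 4–1, E advances.
Round 4: E vs G — 5–0, E advances.
E survives the agenda.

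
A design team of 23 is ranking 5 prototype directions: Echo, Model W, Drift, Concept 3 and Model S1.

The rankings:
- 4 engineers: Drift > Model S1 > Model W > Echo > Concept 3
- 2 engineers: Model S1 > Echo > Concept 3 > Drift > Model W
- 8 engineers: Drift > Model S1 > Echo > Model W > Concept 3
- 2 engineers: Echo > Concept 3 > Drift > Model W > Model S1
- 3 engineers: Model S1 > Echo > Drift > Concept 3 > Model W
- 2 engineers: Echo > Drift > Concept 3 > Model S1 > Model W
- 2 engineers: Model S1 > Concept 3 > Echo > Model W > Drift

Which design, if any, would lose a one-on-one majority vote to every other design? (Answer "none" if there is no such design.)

Concept 3

Pairwise majorities:
Echo vs Model W: Echo preferred on 2+8+2+3+2+2 = 19 ballots; Echo wins 19–4.
Echo vs Drift: Drift wins 12–11.
Echo–Concept 3: Echo 21–2.
Echo vs Model S1: Model S1 wins 19–4.
Model W vs Drift: 2 to 21, Drift.
Model W vs Concept 3: Model W is ranked higher on 4+8 = 12 ballots, Concept 3 on 11. Model W wins 12–11.
Model W vs Model S1: Model S1, 21–2.
Drift vs Concept 3: 17 to 6, Drift.
Drift vs Model S1: Drift, 16–7.
Concept 3 vs Model S1: Model S1, 19–4.
Concept 3 is beaten in every head-to-head and is the Condorcet loser.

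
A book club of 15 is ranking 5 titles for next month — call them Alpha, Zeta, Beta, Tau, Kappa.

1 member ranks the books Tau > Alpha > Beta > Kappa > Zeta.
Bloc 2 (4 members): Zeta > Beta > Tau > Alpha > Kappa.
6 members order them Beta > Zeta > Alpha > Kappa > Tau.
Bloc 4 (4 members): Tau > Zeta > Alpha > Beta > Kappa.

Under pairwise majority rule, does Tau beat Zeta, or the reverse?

Zeta

Ballots ranking Tau above Zeta: 1 + 4 = 5.
Ballots ranking Zeta above Tau: 15 − 5 = 10.
Zeta wins the head-to-head 10–5.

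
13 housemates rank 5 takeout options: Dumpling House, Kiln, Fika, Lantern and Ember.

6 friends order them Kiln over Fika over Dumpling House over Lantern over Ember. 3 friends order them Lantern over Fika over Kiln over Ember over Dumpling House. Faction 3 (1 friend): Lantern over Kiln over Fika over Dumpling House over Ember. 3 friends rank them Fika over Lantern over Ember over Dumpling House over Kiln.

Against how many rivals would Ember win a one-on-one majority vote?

0

Ember against each rival (13 friends):
Ember vs Dumpling House: Ember is ranked higher on 3+3 = 6 ballots, Dumpling House on 7. Dumpling House wins 7–6.
Ember vs Kiln: Ember preferred on 3 ballots; Kiln wins 10–3.
Ember vs Fika: 0 to 13, Fika.
Ember–Lantern: Lantern 13–0.
Ember beats no one; loses to Dumpling House, Kiln, Fika, Lantern — 0 pairwise wins.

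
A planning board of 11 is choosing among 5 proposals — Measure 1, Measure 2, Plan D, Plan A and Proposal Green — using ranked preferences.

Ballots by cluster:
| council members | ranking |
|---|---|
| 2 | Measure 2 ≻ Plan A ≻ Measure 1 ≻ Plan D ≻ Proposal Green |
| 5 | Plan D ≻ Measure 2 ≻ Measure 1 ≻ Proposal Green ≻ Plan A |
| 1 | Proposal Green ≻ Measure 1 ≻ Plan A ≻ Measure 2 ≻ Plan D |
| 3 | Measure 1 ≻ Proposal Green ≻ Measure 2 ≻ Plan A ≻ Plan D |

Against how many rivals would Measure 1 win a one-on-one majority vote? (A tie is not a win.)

3

Measure 1 against each rival (11 council members):
Measure 1–Measure 2: Measure 2 7–4.
Measure 1 vs Plan D: Measure 1 wins 6–5.
Measure 1 vs Plan A: Measure 1 is ranked higher on 5+1+3 = 9 ballots, Plan A on 2. Measure 1 wins 9–2.
Measure 1 vs Proposal Green: Measure 1, 10–1.
Measure 1 beats Plan D, Plan A, Proposal Green; loses to Measure 2 — 3 pairwise wins.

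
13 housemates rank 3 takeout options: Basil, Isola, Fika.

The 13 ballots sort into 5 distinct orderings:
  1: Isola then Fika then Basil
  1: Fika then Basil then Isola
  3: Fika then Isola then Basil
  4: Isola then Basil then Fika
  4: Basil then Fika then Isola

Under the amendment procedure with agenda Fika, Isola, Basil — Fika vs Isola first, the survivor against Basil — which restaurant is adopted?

Basil

Round 1: Fika vs Isola — 8–5, Fika advances.
Round 2: Fika vs Basil — 5–8, Basil advances.
The agenda winner is Basil.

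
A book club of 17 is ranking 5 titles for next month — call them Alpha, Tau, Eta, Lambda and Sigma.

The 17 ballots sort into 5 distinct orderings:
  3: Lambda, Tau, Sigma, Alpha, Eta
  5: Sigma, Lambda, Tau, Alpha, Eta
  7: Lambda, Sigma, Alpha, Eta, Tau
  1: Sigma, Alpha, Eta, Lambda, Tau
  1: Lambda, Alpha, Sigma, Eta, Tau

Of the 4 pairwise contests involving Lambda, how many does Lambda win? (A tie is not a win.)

Lambda against each rival (17 members):
Lambda vs Alpha: Lambda preferred on 3+5+7+1 = 16 ballots; Lambda wins 16–1.
Lambda vs Tau: 17 to 0, Lambda.
Lambda vs Eta: Lambda preferred on 3+5+7+1 = 16 ballots; Lambda wins 16–1.
Lambda vs Sigma: Lambda is ranked higher on 3+7+1 = 11 ballots, Sigma on 6. Lambda wins 11–6.
Lambda beats Alpha, Tau, Eta, Sigma — 4 pairwise wins.

4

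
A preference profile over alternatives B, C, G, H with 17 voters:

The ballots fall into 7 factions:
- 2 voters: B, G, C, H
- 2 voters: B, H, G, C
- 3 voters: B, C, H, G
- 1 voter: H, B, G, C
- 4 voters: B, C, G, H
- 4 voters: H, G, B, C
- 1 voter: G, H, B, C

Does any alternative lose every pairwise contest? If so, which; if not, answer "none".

none

Head-to-head results (17 voters):
B–C: B 17–0.
B vs G: B is ranked higher on 2+2+3+1+4 = 12 ballots, G on 5. B wins 12–5.
B–H: B 11–6.
C vs G: G wins 10–7.
C–H: C 9–8.
G vs H: 7 to 10, H.
Every alternative wins at least one matchup (B beats C; C beats H; G beats C; H beats G), so there is no Condorcet loser.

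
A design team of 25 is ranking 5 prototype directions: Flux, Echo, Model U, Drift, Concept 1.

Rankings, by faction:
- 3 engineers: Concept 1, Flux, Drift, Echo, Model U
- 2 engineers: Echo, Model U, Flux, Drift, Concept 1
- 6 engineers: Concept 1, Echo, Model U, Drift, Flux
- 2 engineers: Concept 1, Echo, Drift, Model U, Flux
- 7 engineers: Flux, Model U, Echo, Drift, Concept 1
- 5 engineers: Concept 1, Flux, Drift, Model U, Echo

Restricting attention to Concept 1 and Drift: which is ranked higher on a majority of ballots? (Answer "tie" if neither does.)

Ballots ranking Concept 1 above Drift: 3 + 6 + 2 + 5 = 16.
Ballots ranking Drift above Concept 1: 25 − 16 = 9.
Concept 1 wins the head-to-head 16–9.

Concept 1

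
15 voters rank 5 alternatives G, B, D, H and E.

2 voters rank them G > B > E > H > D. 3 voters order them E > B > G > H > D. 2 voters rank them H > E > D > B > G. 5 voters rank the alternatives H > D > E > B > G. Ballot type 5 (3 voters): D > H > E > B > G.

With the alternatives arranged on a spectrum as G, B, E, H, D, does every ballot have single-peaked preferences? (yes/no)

Axis positions: G=1, B=2, E=3, H=4, D=5.
Ballot type 1 (peak G at position 1): ranking walks positions 1-2-3-4-5, expanding outward from the peak — single-peaked.
Ballot type 2 (peak E at position 3): ranking walks positions 3-2-1-4-5, expanding outward from the peak — single-peaked.
Ballot type 3 (peak H at position 4): ranking walks positions 4-3-5-2-1, expanding outward from the peak — single-peaked.
Ballot type 4 (peak H at position 4): ranking walks positions 4-5-3-2-1, expanding outward from the peak — single-peaked.
Ballot type 5 (peak D at position 5): ranking walks positions 5-4-3-2-1, expanding outward from the peak — single-peaked.
Every ranking is single-peaked on this axis.

yes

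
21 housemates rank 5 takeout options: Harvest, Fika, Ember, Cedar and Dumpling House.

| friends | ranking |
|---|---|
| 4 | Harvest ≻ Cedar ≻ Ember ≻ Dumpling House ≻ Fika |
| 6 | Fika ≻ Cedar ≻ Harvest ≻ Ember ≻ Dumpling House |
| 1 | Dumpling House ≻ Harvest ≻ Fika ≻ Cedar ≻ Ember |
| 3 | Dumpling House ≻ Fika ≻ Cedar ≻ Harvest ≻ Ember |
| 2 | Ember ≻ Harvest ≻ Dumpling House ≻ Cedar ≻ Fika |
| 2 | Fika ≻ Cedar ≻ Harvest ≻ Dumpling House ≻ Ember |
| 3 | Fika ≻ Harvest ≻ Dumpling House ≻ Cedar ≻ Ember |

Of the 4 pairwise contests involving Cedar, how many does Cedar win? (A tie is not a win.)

Cedar against each rival (21 friends):
Cedar vs Harvest: Cedar wins 11–10.
Cedar vs Fika: Fika, 15–6.
Cedar vs Ember: Cedar, 19–2.
Cedar vs Dumpling House: Cedar preferred on 4+6+2 = 12 ballots; Cedar wins 12–9.
Cedar beats Harvest, Ember, Dumpling House; loses to Fika — 3 pairwise wins.

3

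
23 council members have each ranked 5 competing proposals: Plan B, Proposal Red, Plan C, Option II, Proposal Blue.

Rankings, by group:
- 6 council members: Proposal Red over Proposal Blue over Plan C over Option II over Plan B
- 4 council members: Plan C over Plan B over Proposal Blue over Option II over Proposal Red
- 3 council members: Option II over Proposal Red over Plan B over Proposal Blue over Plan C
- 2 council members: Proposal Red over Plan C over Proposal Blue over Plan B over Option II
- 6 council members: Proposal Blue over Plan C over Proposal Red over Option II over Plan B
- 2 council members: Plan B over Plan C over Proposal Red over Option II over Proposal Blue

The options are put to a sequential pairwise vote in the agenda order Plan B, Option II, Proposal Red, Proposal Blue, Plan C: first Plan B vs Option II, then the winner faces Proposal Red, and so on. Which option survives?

Plan C

Round 1: Plan B vs Option II — 8–15, Option II advances.
Round 2: Option II vs Proposal Red — 7–16, Proposal Red advances.
Round 3: Proposal Red vs Proposal Blue — 13–10, Proposal Red advances.
Round 4: Proposal Red vs Plan C — 11–12, Plan C advances.
Plan C survives the agenda.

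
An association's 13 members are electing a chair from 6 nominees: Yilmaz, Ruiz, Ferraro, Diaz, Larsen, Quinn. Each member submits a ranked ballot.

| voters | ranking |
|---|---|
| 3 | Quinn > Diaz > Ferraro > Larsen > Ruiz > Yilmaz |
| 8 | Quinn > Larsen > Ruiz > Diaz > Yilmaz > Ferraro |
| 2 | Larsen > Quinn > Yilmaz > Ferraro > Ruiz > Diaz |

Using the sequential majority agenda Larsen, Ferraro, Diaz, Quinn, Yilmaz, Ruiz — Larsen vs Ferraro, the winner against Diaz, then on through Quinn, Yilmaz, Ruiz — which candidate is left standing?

Round 1: Larsen vs Ferraro — 10–3, Larsen advances.
Round 2: Larsen vs Diaz — 10–3, Larsen advances.
Round 3: Larsen vs Quinn — 2–11, Quinn advances.
Round 4: Quinn vs Yilmaz — 13–0, Quinn advances.
Round 5: Quinn vs Ruiz — 13–0, Quinn advances.
Quinn survives the agenda.

Quinn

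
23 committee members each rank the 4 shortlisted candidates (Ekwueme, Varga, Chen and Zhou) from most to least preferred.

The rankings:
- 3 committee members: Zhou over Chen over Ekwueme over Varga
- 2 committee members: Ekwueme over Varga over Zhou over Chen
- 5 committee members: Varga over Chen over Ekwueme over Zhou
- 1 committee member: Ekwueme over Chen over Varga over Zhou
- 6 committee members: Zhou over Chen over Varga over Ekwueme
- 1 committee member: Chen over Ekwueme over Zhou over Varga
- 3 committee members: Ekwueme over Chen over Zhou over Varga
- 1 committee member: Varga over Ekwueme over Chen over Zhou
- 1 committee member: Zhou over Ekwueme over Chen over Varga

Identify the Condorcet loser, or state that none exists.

none

Pairwise majorities:
Ekwueme vs Varga: Ekwueme is ranked higher on 3+2+1+1+3+1 = 11 ballots, Varga on 12. Varga wins 12–11.
Ekwueme–Chen: Chen 15–8.
Ekwueme vs Zhou: Ekwueme, 13–10.
Varga vs Chen: 2+5+1 = 8 for Varga, 15 for Chen — Chen by 15–8.
Varga vs Zhou: 2+5+1+1 = 9 for Varga, 14 for Zhou — Zhou by 14–9.
Chen vs Zhou: Zhou wins 12–11.
Every candidate wins at least one matchup (Ekwueme beats Zhou; Varga beats Ekwueme; Chen beats Ekwueme; Zhou beats Varga), so there is no Condorcet loser.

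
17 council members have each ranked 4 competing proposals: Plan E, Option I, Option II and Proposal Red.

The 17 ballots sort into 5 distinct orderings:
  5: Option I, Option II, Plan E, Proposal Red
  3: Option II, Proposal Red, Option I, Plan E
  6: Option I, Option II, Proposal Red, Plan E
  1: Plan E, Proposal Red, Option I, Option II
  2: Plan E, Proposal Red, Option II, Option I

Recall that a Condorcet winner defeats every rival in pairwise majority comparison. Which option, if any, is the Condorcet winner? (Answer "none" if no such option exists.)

Pairwise majorities:
Plan E vs Option I: 3 to 14, Option I.
Plan E vs Option II: Option II wins 14–3.
Plan E vs Proposal Red: Plan E is ranked higher on 5+1+2 = 8 ballots, Proposal Red on 9. Proposal Red wins 9–8.
Option I vs Option II: Option I wins 12–5.
Option I–Proposal Red: Option I 11–6.
Option II vs Proposal Red: 14 to 3, Option II.
Only Option I has no losses; Option I is the Condorcet winner.

Option I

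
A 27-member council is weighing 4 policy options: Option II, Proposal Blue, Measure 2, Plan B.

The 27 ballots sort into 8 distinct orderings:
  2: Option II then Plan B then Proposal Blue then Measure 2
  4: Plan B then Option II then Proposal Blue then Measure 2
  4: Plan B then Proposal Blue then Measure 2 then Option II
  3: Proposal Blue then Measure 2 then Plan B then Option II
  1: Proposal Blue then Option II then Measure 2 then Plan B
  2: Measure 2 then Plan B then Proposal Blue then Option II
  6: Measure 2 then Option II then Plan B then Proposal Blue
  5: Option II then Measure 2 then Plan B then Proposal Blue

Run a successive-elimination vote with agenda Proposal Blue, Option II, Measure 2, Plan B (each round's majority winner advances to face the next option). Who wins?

Round 1: Proposal Blue vs Option II — 10–17, Option II advances.
Round 2: Option II vs Measure 2 — 12–15, Measure 2 advances.
Round 3: Measure 2 vs Plan B — 17–10, Measure 2 advances.
The agenda winner is Measure 2.

Measure 2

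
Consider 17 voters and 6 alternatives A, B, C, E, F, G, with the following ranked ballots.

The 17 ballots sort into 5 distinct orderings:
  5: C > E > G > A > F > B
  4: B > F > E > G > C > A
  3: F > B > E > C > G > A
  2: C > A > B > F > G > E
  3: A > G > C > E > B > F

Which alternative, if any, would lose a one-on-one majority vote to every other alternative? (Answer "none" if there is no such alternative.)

none

Pairwise majorities:
A vs B: 10 to 7, A.
A vs C: A is ranked higher on 3 ballots, C on 14. C wins 14–3.
A vs E: 5 to 12, E.
A–F: A 10–7.
A vs G: 5 to 12, G.
B vs C: 4+3 = 7 for B, 10 for C — C by 10–7.
B vs E: B, 9–8.
B vs F: 4+2+3 = 9 for B, 8 for F — B by 9–8.
B vs G: B is ranked higher on 4+3+2 = 9 ballots, G on 8. B wins 9–8.
C–E: C 10–7.
C vs F: 10 to 7, C.
C–G: C 10–7.
E vs F: E is ranked higher on 5+3 = 8 ballots, F on 9. F wins 9–8.
E vs G: E wins 12–5.
F vs G: 4+3+2 = 9 for F, 8 for G — F by 9–8.
No alternative is winless: A beats B; B beats E; C beats A; E beats A; F beats E; G beats A. There is no Condorcet loser.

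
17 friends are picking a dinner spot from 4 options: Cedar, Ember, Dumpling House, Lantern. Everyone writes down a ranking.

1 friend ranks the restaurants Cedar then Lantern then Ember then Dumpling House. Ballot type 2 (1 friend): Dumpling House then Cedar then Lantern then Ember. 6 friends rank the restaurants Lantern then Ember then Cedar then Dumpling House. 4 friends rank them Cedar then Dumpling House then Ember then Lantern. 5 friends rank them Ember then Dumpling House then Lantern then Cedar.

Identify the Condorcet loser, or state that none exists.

none

Pairwise majorities:
Cedar vs Ember: Ember wins 11–6.
Cedar vs Dumpling House: Cedar wins 11–6.
Cedar vs Lantern: Lantern wins 11–6.
Ember vs Dumpling House: Ember wins 12–5.
Ember vs Lantern: Ember preferred on 4+5 = 9 ballots; Ember wins 9–8.
Dumpling House vs Lantern: Dumpling House is ranked higher on 1+4+5 = 10 ballots, Lantern on 7. Dumpling House wins 10–7.
No restaurant is winless: Cedar beats Dumpling House; Ember beats Cedar; Dumpling House beats Lantern; Lantern beats Cedar. There is no Condorcet loser.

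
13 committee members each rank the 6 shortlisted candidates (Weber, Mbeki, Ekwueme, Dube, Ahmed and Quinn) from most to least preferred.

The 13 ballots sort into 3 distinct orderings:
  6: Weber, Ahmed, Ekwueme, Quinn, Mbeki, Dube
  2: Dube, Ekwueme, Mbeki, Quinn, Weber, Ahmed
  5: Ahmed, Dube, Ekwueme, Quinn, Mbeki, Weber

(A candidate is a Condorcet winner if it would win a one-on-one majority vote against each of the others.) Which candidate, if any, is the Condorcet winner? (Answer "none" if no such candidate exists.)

Check each pair by majority over 13 ballots:
Weber vs Mbeki: Mbeki wins 7–6.
Weber vs Ekwueme: Ekwueme wins 7–6.
Weber–Dube: Dube 7–6.
Weber vs Ahmed: Weber, 8–5.
Weber vs Quinn: Quinn wins 7–6.
Mbeki vs Ekwueme: Ekwueme wins 13–0.
Mbeki vs Dube: Dube, 7–6.
Mbeki vs Ahmed: Ahmed, 11–2.
Mbeki vs Quinn: Quinn, 11–2.
Ekwueme vs Dube: Dube wins 7–6.
Ekwueme vs Ahmed: Ahmed, 11–2.
Ekwueme vs Quinn: Ekwueme wins 13–0.
Dube vs Ahmed: Ahmed, 11–2.
Dube vs Quinn: Dube wins 7–6.
Ahmed vs Quinn: Ahmed wins 11–2.
Every candidate loses at least once (Weber loses to Mbeki; Mbeki loses to Ekwueme; Ekwueme loses to Dube; Dube loses to Ahmed; Ahmed loses to Weber; Quinn loses to Ekwueme). The majority relation contains the cycle Weber → Ahmed → Mbeki → Weber, so there is no Condorcet winner.

none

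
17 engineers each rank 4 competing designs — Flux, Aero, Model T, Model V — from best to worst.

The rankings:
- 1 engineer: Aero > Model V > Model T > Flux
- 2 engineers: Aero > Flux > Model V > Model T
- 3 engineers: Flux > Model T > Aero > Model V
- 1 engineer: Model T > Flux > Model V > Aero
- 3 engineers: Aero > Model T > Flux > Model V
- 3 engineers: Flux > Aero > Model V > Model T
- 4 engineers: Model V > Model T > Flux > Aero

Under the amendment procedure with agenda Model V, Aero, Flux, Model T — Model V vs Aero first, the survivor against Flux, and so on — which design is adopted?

Model T

Round 1: Model V vs Aero — 5–12, Aero advances.
Round 2: Aero vs Flux — 6–11, Flux advances.
Round 3: Flux vs Model T — 8–9, Model T advances.
The agenda winner is Model T.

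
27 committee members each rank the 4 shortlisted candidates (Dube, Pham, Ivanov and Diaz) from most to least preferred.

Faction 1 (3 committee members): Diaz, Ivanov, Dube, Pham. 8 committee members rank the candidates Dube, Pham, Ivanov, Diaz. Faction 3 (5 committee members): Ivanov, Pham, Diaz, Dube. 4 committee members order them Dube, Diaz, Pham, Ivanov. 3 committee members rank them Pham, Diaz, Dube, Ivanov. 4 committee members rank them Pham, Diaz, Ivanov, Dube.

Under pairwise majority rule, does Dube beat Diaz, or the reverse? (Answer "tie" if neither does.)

Diaz

Ballots ranking Dube above Diaz: 8 + 4 = 12.
Ballots ranking Diaz above Dube: 27 − 12 = 15.
Diaz wins the head-to-head 15–12.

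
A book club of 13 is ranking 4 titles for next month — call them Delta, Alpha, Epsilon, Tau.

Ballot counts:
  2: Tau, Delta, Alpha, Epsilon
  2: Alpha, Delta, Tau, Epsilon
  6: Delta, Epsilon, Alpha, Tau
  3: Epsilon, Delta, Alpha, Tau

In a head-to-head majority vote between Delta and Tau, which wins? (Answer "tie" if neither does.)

Ballots ranking Delta above Tau: 2 + 6 + 3 = 11.
Ballots ranking Tau above Delta: 13 − 11 = 2.
Delta wins the head-to-head 11–2.

Delta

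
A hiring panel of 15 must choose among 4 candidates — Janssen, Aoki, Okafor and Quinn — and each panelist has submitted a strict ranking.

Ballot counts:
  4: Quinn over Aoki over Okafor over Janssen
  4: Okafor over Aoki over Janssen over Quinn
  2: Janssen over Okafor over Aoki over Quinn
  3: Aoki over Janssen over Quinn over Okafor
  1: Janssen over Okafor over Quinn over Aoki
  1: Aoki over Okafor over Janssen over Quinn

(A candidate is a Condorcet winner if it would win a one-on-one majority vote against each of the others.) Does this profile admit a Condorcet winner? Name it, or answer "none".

Head-to-head results (15 committee members):
Janssen–Aoki: Aoki 12–3.
Janssen vs Okafor: 2+3+1 = 6 for Janssen, 9 for Okafor — Okafor by 9–6.
Janssen vs Quinn: 4+2+3+1+1 = 11 for Janssen, 4 for Quinn — Janssen by 11–4.
Aoki vs Okafor: 8 to 7, Aoki.
Aoki vs Quinn: Aoki, 10–5.
Okafor–Quinn: Okafor 8–7.
Aoki defeats every rival head-to-head and is the Condorcet winner.

Aoki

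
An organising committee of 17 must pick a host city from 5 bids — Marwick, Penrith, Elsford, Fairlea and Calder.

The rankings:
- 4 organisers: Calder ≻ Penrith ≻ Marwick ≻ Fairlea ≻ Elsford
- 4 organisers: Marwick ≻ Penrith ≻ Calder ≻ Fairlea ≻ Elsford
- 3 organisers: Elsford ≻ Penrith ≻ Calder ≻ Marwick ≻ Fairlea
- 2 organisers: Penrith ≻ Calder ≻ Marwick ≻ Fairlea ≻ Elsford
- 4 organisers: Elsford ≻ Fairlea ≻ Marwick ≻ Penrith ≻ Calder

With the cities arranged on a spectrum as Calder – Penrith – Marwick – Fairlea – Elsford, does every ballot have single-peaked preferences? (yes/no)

Axis positions: Calder=1, Penrith=2, Marwick=3, Fairlea=4, Elsford=5.
Faction 1 (peak Calder at position 1): ranking walks positions 1-2-3-4-5, expanding outward from the peak — single-peaked.
Faction 2 (peak Marwick at position 3): ranking walks positions 3-2-1-4-5, expanding outward from the peak — single-peaked.
Faction 3: ranking walks positions 5-2-1-3-4; Penrith is ranked above Fairlea even though Fairlea lies between Penrith and the peak Elsford on the axis — preferences dip and rise again. Not single-peaked.
Faction 4 (peak Penrith at position 2): ranking walks positions 2-1-3-4-5, expanding outward from the peak — single-peaked.
Faction 5 (peak Elsford at position 5): ranking walks positions 5-4-3-2-1, expanding outward from the peak — single-peaked.
Faction 3 violates single-peakedness, so the profile is not single-peaked on this axis.

no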